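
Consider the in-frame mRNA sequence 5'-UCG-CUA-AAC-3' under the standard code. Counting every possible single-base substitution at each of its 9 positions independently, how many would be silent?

8

Codon 1 (UCG, Ser): 3 synonymous substitutions.
Codon 2 (CUA, Leu): 4 synonymous substitutions.
Codon 3 (AAC, Asn): 1 synonymous substitution.
Total: 3 + 4 + 1 = 8.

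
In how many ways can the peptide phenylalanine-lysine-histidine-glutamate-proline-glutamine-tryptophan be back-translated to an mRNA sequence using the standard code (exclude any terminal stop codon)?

Phe: 2 codons.
Lys: 2 codons.
His: 2 codons.
Glu: 2 codons.
Pro: 4 codons.
Gln: 2 codons.
Trp: 1 codon.
2 × 2 × 2 × 2 × 4 × 2 × 1 = 128.

128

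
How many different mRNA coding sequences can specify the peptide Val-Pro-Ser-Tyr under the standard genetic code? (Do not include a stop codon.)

192

Val: 4 codons.
Pro: 4 codons.
Ser: 6 codons.
Tyr: 2 codons.
4 × 4 × 6 × 2 = 192.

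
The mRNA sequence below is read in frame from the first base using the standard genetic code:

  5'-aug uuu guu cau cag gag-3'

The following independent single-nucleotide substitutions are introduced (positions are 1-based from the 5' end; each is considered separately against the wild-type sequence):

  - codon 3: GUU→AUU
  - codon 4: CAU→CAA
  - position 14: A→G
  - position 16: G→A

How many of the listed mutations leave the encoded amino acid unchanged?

Codon 3: GUU (Val) → AUU (Ile) — missense.
Codon 4: CAU (His) → CAA (Gln) — missense.
Codon 5: CAG (Gln) → CGG (Arg) — missense.
Codon 6: GAG (Glu) → AAG (Lys) — missense.
Synonymous: 0 of 4.

0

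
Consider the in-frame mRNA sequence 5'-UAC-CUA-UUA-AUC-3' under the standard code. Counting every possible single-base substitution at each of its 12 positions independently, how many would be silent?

Codon 1 (UAC, Tyr): 1 synonymous substitution.
Codon 2 (CUA, Leu): 4 synonymous substitutions.
Codon 3 (UUA, Leu): 2 synonymous substitutions.
Codon 4 (AUC, Ile): 2 synonymous substitutions.
Total: 1 + 4 + 2 + 2 = 9.

9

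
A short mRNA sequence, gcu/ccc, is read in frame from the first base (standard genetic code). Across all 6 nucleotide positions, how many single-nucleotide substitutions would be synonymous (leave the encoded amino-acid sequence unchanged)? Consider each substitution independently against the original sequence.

Codon 1 (GCU, Ala): 3 synonymous substitutions.
Codon 2 (CCC, Pro): 3 synonymous substitutions.
Total: 3 + 3 = 6.

6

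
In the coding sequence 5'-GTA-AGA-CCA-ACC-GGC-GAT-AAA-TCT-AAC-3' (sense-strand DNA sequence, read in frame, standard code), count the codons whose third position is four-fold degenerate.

5

Codon 1 GTA (Val): third position 4-fold.
Codon 2 AGA (Arg): third position 2-fold.
Codon 3 CCA (Pro): third position 4-fold.
Codon 4 ACC (Thr): third position 4-fold.
Codon 5 GGC (Gly): third position 4-fold.
Codon 6 GAT (Asp): third position 2-fold.
Codon 7 AAA (Lys): third position 2-fold.
Codon 8 TCT (Ser): third position 4-fold.
Codon 9 AAC (Asn): third position 2-fold.
Four-fold degenerate third positions: 5.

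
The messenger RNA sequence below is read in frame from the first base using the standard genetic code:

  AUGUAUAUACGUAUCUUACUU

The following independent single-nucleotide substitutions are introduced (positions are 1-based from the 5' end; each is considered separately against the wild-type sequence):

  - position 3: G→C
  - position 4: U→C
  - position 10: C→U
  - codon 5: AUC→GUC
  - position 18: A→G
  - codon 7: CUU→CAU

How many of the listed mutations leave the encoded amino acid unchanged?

1

Codon 1: AUG (Met) → AUC (Ile) — missense.
Codon 2: UAU (Tyr) → CAU (His) — missense.
Codon 4: CGU (Arg) → UGU (Cys) — missense.
Codon 5: AUC (Ile) → GUC (Val) — missense.
Codon 6: UUA (Leu) → UUG (Leu) — synonymous.
Codon 7: CUU (Leu) → CAU (His) — missense.
Synonymous: 1 of 6.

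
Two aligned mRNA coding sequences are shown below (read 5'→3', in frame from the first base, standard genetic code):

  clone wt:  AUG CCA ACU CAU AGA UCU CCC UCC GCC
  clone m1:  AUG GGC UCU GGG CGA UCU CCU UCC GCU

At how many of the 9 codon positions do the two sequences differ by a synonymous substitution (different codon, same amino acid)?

Codon 1: AUG Met / AUG Met — identical.
Codon 2: CCA Pro / GGC Gly — nonsynonymous.
Codon 3: ACU Thr / UCU Ser — nonsynonymous.
Codon 4: CAU His / GGG Gly — nonsynonymous.
Codon 5: AGA Arg / CGA Arg — synonymous.
Codon 6: UCU Ser / UCU Ser — identical.
Codon 7: CCC Pro / CCU Pro — synonymous.
Codon 8: UCC Ser / UCC Ser — identical.
Codon 9: GCC Ala / GCU Ala — synonymous.
Synonymous differences: 3.

3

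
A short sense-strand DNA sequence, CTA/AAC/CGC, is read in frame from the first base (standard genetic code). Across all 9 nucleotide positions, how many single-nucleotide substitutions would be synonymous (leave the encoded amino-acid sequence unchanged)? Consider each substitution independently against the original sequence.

Codon 1 (CTA, Leu): 4 synonymous substitutions.
Codon 2 (AAC, Asn): 1 synonymous substitution.
Codon 3 (CGC, Arg): 3 synonymous substitutions.
Total: 4 + 1 + 3 = 8.

8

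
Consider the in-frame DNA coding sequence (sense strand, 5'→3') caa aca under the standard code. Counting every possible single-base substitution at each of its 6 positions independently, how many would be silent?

Codon 1 (CAA, Gln): 1 synonymous substitution.
Codon 2 (ACA, Thr): 3 synonymous substitutions.
Total: 1 + 3 = 4.

4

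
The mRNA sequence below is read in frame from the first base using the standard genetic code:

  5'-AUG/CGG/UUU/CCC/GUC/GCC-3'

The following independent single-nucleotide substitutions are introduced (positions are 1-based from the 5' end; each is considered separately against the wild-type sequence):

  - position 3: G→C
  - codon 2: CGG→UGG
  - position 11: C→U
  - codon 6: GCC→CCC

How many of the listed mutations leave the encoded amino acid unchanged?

Codon 1: AUG (Met) → AUC (Ile) — missense.
Codon 2: CGG (Arg) → UGG (Trp) — missense.
Codon 4: CCC (Pro) → CUC (Leu) — missense.
Codon 6: GCC (Ala) → CCC (Pro) — missense.
Synonymous: 0 of 4.

0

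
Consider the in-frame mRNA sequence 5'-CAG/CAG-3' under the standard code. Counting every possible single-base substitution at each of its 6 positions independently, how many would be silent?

Codon 1 (CAG, Gln): 1 synonymous substitution.
Codon 2 (CAG, Gln): 1 synonymous substitution.
Total: 1 + 1 = 2.

2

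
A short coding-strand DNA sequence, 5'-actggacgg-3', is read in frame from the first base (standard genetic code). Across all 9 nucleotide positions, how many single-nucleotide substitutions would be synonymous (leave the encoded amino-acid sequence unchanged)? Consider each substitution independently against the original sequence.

10

Codon 1 (ACT, Thr): 3 synonymous substitutions.
Codon 2 (GGA, Gly): 3 synonymous substitutions.
Codon 3 (CGG, Arg): 4 synonymous substitutions.
Total: 3 + 3 + 4 = 10.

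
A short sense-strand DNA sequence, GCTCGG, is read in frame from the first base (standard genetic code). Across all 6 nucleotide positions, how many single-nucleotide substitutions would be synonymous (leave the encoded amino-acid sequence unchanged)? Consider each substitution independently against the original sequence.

7

Codon 1 (GCT, Ala): 3 synonymous substitutions.
Codon 2 (CGG, Arg): 4 synonymous substitutions.
Total: 3 + 4 = 7.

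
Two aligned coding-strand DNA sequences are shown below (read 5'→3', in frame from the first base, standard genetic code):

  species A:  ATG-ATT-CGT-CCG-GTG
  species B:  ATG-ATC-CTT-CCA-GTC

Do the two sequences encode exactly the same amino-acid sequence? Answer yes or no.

Codon 1: ATG Met / ATG Met — identical.
Codon 2: ATT Ile / ATC Ile — synonymous.
Codon 3: CGT Arg / CTT Leu — nonsynonymous.
Codon 4: CCG Pro / CCA Pro — synonymous.
Codon 5: GTG Val / GTC Val — synonymous.
Nonsynonymous differences: 1 → different protein.

no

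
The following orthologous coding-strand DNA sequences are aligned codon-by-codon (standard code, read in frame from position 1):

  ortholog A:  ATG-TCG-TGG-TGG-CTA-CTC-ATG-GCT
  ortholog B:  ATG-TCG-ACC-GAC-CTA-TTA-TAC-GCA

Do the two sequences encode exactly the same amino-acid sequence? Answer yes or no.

no

Codon 1: ATG Met / ATG Met — identical.
Codon 2: TCG Ser / TCG Ser — identical.
Codon 3: TGG Trp / ACC Thr — nonsynonymous.
Codon 4: TGG Trp / GAC Asp — nonsynonymous.
Codon 5: CTA Leu / CTA Leu — identical.
Codon 6: CTC Leu / TTA Leu — synonymous.
Codon 7: ATG Met / TAC Tyr — nonsynonymous.
Codon 8: GCT Ala / GCA Ala — synonymous.
Nonsynonymous differences: 3 → different protein.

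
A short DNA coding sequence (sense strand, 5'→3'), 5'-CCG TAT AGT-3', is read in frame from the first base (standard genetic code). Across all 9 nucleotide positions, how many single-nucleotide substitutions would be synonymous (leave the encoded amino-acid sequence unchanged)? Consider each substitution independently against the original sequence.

5

Codon 1 (CCG, Pro): 3 synonymous substitutions.
Codon 2 (TAT, Tyr): 1 synonymous substitution.
Codon 3 (AGT, Ser): 1 synonymous substitution.
Total: 3 + 1 + 1 = 5.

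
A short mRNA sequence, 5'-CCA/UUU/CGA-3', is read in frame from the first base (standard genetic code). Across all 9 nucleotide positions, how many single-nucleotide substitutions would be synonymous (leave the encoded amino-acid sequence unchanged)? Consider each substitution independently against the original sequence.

Codon 1 (CCA, Pro): 3 synonymous substitutions.
Codon 2 (UUU, Phe): 1 synonymous substitution.
Codon 3 (CGA, Arg): 4 synonymous substitutions.
Total: 3 + 1 + 4 = 8.

8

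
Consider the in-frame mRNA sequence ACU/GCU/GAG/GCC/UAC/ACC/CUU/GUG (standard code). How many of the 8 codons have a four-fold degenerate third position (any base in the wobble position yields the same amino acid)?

6

Codon 1 ACU (Thr): third position 4-fold.
Codon 2 GCU (Ala): third position 4-fold.
Codon 3 GAG (Glu): third position 2-fold.
Codon 4 GCC (Ala): third position 4-fold.
Codon 5 UAC (Tyr): third position 2-fold.
Codon 6 ACC (Thr): third position 4-fold.
Codon 7 CUU (Leu): third position 4-fold.
Codon 8 GUG (Val): third position 4-fold.
Four-fold degenerate third positions: 6.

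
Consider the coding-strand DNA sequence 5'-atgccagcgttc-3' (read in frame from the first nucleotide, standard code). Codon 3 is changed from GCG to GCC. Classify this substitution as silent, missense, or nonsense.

silent

Position 9 falls in codon 3: GCG → Ala.
After the substitution the codon is GCC → Ala.
Both encode Ala, so the change is synonymous.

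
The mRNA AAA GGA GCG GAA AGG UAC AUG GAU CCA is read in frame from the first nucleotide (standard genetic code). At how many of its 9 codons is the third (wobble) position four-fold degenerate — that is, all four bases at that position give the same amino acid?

3

Codon 1 AAA (Lys): third position 2-fold.
Codon 2 GGA (Gly): third position 4-fold.
Codon 3 GCG (Ala): third position 4-fold.
Codon 4 GAA (Glu): third position 2-fold.
Codon 5 AGG (Arg): third position 2-fold.
Codon 6 UAC (Tyr): third position 2-fold.
Codon 7 AUG (Met): third position 1-fold.
Codon 8 GAU (Asp): third position 2-fold.
Codon 9 CCA (Pro): third position 4-fold.
Four-fold degenerate third positions: 3.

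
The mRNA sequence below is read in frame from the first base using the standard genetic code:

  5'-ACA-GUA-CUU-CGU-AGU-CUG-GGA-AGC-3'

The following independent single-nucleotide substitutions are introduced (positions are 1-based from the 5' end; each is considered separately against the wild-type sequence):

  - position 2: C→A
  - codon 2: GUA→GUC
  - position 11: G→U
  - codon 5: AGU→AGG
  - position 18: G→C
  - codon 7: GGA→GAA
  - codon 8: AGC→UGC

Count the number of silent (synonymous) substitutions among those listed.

Codon 1: ACA (Thr) → AAA (Lys) — missense.
Codon 2: GUA (Val) → GUC (Val) — synonymous.
Codon 4: CGU (Arg) → CUU (Leu) — missense.
Codon 5: AGU (Ser) → AGG (Arg) — missense.
Codon 6: CUG (Leu) → CUC (Leu) — synonymous.
Codon 7: GGA (Gly) → GAA (Glu) — missense.
Codon 8: AGC (Ser) → UGC (Cys) — missense.
Synonymous: 2 of 7.

2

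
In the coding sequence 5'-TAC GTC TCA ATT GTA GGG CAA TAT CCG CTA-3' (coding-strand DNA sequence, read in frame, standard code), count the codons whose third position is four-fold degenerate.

Codon 1 TAC (Tyr): third position 2-fold.
Codon 2 GTC (Val): third position 4-fold.
Codon 3 TCA (Ser): third position 4-fold.
Codon 4 ATT (Ile): third position 3-fold.
Codon 5 GTA (Val): third position 4-fold.
Codon 6 GGG (Gly): third position 4-fold.
Codon 7 CAA (Gln): third position 2-fold.
Codon 8 TAT (Tyr): third position 2-fold.
Codon 9 CCG (Pro): third position 4-fold.
Codon 10 CTA (Leu): third position 4-fold.
Four-fold degenerate third positions: 6.

6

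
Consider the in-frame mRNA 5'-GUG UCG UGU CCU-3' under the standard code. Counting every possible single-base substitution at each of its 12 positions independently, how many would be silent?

10

Codon 1 (GUG, Val): 3 synonymous substitutions.
Codon 2 (UCG, Ser): 3 synonymous substitutions.
Codon 3 (UGU, Cys): 1 synonymous substitution.
Codon 4 (CCU, Pro): 3 synonymous substitutions.
Total: 3 + 3 + 1 + 3 = 10.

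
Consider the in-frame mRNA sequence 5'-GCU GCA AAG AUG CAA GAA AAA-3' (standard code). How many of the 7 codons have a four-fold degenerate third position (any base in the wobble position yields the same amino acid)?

Codon 1 GCU (Ala): third position 4-fold.
Codon 2 GCA (Ala): third position 4-fold.
Codon 3 AAG (Lys): third position 2-fold.
Codon 4 AUG (Met): third position 1-fold.
Codon 5 CAA (Gln): third position 2-fold.
Codon 6 GAA (Glu): third position 2-fold.
Codon 7 AAA (Lys): third position 2-fold.
Four-fold degenerate third positions: 2.

2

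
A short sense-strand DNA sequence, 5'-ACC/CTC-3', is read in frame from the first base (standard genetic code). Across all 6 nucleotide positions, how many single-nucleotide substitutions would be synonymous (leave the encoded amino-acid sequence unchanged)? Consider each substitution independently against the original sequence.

6

Codon 1 (ACC, Thr): 3 synonymous substitutions.
Codon 2 (CTC, Leu): 3 synonymous substitutions.
Total: 3 + 3 = 6.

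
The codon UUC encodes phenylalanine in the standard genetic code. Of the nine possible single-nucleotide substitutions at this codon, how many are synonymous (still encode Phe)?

1

Position 1: none → 0 synonymous.
Position 2: none → 0 synonymous.
Position 3: UUU → 1 synonymous.
Total: 0 + 0 + 1 = 1.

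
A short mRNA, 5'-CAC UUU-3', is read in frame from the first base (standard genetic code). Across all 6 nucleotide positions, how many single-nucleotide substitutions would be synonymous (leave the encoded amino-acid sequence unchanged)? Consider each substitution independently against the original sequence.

Codon 1 (CAC, His): 1 synonymous substitution.
Codon 2 (UUU, Phe): 1 synonymous substitution.
Total: 1 + 1 = 2.

2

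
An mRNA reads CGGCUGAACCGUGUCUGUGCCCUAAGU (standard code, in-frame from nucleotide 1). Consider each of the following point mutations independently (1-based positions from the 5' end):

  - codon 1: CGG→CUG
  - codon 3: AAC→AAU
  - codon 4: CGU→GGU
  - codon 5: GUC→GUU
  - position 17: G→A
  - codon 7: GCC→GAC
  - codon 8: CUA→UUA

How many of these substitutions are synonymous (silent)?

3

Codon 1: CGG (Arg) → CUG (Leu) — missense.
Codon 3: AAC (Asn) → AAU (Asn) — synonymous.
Codon 4: CGU (Arg) → GGU (Gly) — missense.
Codon 5: GUC (Val) → GUU (Val) — synonymous.
Codon 6: UGU (Cys) → UAU (Tyr) — missense.
Codon 7: GCC (Ala) → GAC (Asp) — missense.
Codon 8: CUA (Leu) → UUA (Leu) — synonymous.
Synonymous: 3 of 7.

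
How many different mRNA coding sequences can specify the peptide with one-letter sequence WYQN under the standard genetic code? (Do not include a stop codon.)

8

Trp: 1 codon.
Tyr: 2 codons.
Gln: 2 codons.
Asn: 2 codons.
1 × 2 × 2 × 2 = 8.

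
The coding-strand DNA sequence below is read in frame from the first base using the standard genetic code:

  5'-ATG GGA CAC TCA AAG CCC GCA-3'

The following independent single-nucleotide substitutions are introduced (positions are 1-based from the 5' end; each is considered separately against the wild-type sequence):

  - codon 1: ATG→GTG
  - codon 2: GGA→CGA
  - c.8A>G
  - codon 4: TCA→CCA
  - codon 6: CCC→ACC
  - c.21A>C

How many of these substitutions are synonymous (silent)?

Codon 1: ATG (Met) → GTG (Val) — missense.
Codon 2: GGA (Gly) → CGA (Arg) — missense.
Codon 3: CAC (His) → CGC (Arg) — missense.
Codon 4: TCA (Ser) → CCA (Pro) — missense.
Codon 6: CCC (Pro) → ACC (Thr) — missense.
Codon 7: GCA (Ala) → GCC (Ala) — synonymous.
Synonymous: 1 of 6.

1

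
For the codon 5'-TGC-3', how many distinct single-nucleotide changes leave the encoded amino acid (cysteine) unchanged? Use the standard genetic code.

1

Position 1: none → 0 synonymous.
Position 2: none → 0 synonymous.
Position 3: TGT → 1 synonymous.
Total: 0 + 0 + 1 = 1.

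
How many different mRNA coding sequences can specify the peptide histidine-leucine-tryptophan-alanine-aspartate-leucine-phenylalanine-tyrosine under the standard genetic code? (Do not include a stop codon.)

2304

His: 2 codons.
Leu: 6 codons.
Trp: 1 codon.
Ala: 4 codons.
Asp: 2 codons.
Leu: 6 codons.
Phe: 2 codons.
Tyr: 2 codons.
2 × 6 × 1 × 4 × 2 × 6 × 2 × 2 = 2304.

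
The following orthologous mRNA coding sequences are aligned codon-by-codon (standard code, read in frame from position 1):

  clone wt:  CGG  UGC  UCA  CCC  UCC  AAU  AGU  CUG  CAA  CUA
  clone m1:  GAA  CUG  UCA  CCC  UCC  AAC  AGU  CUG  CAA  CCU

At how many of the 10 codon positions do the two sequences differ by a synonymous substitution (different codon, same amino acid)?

Codon 1: CGG Arg / GAA Glu — nonsynonymous.
Codon 2: UGC Cys / CUG Leu — nonsynonymous.
Codon 3: UCA Ser / UCA Ser — identical.
Codon 4: CCC Pro / CCC Pro — identical.
Codon 5: UCC Ser / UCC Ser — identical.
Codon 6: AAU Asn / AAC Asn — synonymous.
Codon 7: AGU Ser / AGU Ser — identical.
Codon 8: CUG Leu / CUG Leu — identical.
Codon 9: CAA Gln / CAA Gln — identical.
Codon 10: CUA Leu / CCU Pro — nonsynonymous.
Synonymous differences: 1.

1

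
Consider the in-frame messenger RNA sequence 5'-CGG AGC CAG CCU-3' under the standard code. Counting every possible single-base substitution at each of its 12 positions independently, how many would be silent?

Codon 1 (CGG, Arg): 4 synonymous substitutions.
Codon 2 (AGC, Ser): 1 synonymous substitution.
Codon 3 (CAG, Gln): 1 synonymous substitution.
Codon 4 (CCU, Pro): 3 synonymous substitutions.
Total: 4 + 1 + 1 + 3 = 9.

9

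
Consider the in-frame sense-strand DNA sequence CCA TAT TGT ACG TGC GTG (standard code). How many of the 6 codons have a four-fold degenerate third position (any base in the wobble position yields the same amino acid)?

Codon 1 CCA (Pro): third position 4-fold.
Codon 2 TAT (Tyr): third position 2-fold.
Codon 3 TGT (Cys): third position 2-fold.
Codon 4 ACG (Thr): third position 4-fold.
Codon 5 TGC (Cys): third position 2-fold.
Codon 6 GTG (Val): third position 4-fold.
Four-fold degenerate third positions: 3.

3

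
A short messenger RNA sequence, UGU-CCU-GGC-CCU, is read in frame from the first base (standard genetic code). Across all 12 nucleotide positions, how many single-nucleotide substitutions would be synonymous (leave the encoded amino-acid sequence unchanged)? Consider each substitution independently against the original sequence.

Codon 1 (UGU, Cys): 1 synonymous substitution.
Codon 2 (CCU, Pro): 3 synonymous substitutions.
Codon 3 (GGC, Gly): 3 synonymous substitutions.
Codon 4 (CCU, Pro): 3 synonymous substitutions.
Total: 1 + 3 + 3 + 3 = 10.

10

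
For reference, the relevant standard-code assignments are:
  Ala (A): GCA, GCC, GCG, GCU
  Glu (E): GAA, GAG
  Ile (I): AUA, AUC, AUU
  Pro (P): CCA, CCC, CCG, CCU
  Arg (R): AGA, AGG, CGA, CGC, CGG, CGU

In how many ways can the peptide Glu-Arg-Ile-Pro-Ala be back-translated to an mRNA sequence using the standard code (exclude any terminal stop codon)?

576

Glu: 2 codons.
Arg: 6 codons.
Ile: 3 codons.
Pro: 4 codons.
Ala: 4 codons.
2 × 6 × 3 × 4 × 4 = 576.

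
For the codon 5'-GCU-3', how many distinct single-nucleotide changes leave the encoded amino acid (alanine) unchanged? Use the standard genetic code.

Position 1: none → 0 synonymous.
Position 2: none → 0 synonymous.
Position 3: GCC, GCA, GCG → 3 synonymous.
Total: 0 + 0 + 3 = 3.

3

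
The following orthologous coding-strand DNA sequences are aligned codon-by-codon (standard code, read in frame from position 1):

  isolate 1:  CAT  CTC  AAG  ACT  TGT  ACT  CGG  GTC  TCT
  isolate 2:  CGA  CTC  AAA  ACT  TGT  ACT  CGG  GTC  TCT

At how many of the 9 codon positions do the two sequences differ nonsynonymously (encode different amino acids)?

1

Codon 1: CAT His / CGA Arg — nonsynonymous.
Codon 2: CTC Leu / CTC Leu — identical.
Codon 3: AAG Lys / AAA Lys — synonymous.
Codon 4: ACT Thr / ACT Thr — identical.
Codon 5: TGT Cys / TGT Cys — identical.
Codon 6: ACT Thr / ACT Thr — identical.
Codon 7: CGG Arg / CGG Arg — identical.
Codon 8: GTC Val / GTC Val — identical.
Codon 9: TCT Ser / TCT Ser — identical.
Nonsynonymous differences: 1.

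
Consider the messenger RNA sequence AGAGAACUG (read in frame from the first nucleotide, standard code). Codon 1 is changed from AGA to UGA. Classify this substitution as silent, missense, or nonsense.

nonsense

Position 1 falls in codon 1: AGA → Arg.
After the substitution the codon is UGA → Stop.
The new codon is a stop codon, so this is a nonsense mutation.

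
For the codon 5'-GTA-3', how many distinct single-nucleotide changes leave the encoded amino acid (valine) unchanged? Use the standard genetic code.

Position 1: none → 0 synonymous.
Position 2: none → 0 synonymous.
Position 3: GTT, GTC, GTG → 3 synonymous.
Total: 0 + 0 + 3 = 3.

3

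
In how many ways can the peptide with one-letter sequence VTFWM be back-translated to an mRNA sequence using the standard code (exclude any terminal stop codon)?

32

Val: 4 codons.
Thr: 4 codons.
Phe: 2 codons.
Trp: 1 codon.
Met: 1 codon.
4 × 4 × 2 × 1 × 1 = 32.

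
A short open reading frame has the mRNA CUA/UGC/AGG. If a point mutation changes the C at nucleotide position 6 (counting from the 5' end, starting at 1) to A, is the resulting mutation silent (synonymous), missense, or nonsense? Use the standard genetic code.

Position 6 falls in codon 2: UGC → Cys.
After the substitution the codon is UGA → Stop.
The new codon is a stop codon, so this is a nonsense mutation.

nonsense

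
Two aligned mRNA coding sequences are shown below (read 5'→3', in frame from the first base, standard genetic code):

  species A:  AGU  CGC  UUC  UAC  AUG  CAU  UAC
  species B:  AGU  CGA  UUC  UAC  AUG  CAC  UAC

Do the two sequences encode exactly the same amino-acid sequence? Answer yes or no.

yes

Codon 1: AGU Ser / AGU Ser — identical.
Codon 2: CGC Arg / CGA Arg — synonymous.
Codon 3: UUC Phe / UUC Phe — identical.
Codon 4: UAC Tyr / UAC Tyr — identical.
Codon 5: AUG Met / AUG Met — identical.
Codon 6: CAU His / CAC His — synonymous.
Codon 7: UAC Tyr / UAC Tyr — identical.
Nonsynonymous differences: 0 → same protein.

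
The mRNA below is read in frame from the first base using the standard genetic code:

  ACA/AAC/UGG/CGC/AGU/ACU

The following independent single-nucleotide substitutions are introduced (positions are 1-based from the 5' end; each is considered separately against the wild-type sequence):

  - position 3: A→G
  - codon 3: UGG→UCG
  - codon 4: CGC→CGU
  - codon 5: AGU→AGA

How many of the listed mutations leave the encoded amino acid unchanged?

2

Codon 1: ACA (Thr) → ACG (Thr) — synonymous.
Codon 3: UGG (Trp) → UCG (Ser) — missense.
Codon 4: CGC (Arg) → CGU (Arg) — synonymous.
Codon 5: AGU (Ser) → AGA (Arg) — missense.
Synonymous: 2 of 4.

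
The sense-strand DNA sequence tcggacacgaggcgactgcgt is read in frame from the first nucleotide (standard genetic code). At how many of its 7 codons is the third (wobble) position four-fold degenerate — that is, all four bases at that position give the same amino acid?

5

Codon 1 TCG (Ser): third position 4-fold.
Codon 2 GAC (Asp): third position 2-fold.
Codon 3 ACG (Thr): third position 4-fold.
Codon 4 AGG (Arg): third position 2-fold.
Codon 5 CGA (Arg): third position 4-fold.
Codon 6 CTG (Leu): third position 4-fold.
Codon 7 CGT (Arg): third position 4-fold.
Four-fold degenerate third positions: 5.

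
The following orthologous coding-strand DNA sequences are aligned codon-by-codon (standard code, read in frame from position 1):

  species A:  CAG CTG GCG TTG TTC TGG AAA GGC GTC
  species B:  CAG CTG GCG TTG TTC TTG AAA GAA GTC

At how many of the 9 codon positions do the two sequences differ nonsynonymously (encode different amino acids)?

Codon 1: CAG Gln / CAG Gln — identical.
Codon 2: CTG Leu / CTG Leu — identical.
Codon 3: GCG Ala / GCG Ala — identical.
Codon 4: TTG Leu / TTG Leu — identical.
Codon 5: TTC Phe / TTC Phe — identical.
Codon 6: TGG Trp / TTG Leu — nonsynonymous.
Codon 7: AAA Lys / AAA Lys — identical.
Codon 8: GGC Gly / GAA Glu — nonsynonymous.
Codon 9: GTC Val / GTC Val — identical.
Nonsynonymous differences: 2.

2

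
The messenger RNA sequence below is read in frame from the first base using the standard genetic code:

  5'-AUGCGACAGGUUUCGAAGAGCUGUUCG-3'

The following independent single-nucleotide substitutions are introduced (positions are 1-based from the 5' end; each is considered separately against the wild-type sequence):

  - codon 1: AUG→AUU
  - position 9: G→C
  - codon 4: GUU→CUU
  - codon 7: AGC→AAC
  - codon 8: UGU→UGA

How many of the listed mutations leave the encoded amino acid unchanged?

Codon 1: AUG (Met) → AUU (Ile) — missense.
Codon 3: CAG (Gln) → CAC (His) — missense.
Codon 4: GUU (Val) → CUU (Leu) — missense.
Codon 7: AGC (Ser) → AAC (Asn) — missense.
Codon 8: UGU (Cys) → UGA (Stop) — nonsense.
Synonymous: 0 of 5.

0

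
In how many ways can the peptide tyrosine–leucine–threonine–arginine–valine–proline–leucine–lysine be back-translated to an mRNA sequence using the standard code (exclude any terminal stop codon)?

Tyr: 2 codons.
Leu: 6 codons.
Thr: 4 codons.
Arg: 6 codons.
Val: 4 codons.
Pro: 4 codons.
Leu: 6 codons.
Lys: 2 codons.
2 × 6 × 4 × 6 × 4 × 4 × 6 × 2 = 55296.

55296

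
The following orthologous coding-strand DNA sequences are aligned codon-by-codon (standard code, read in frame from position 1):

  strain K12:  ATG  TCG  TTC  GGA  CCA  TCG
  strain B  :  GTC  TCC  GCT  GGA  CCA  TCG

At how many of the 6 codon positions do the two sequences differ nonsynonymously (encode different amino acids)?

Codon 1: ATG Met / GTC Val — nonsynonymous.
Codon 2: TCG Ser / TCC Ser — synonymous.
Codon 3: TTC Phe / GCT Ala — nonsynonymous.
Codon 4: GGA Gly / GGA Gly — identical.
Codon 5: CCA Pro / CCA Pro — identical.
Codon 6: TCG Ser / TCG Ser — identical.
Nonsynonymous differences: 2.

2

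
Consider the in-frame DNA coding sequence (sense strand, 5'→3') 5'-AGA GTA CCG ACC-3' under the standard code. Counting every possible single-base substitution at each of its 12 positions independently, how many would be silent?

11

Codon 1 (AGA, Arg): 2 synonymous substitutions.
Codon 2 (GTA, Val): 3 synonymous substitutions.
Codon 3 (CCG, Pro): 3 synonymous substitutions.
Codon 4 (ACC, Thr): 3 synonymous substitutions.
Total: 2 + 3 + 3 + 3 = 11.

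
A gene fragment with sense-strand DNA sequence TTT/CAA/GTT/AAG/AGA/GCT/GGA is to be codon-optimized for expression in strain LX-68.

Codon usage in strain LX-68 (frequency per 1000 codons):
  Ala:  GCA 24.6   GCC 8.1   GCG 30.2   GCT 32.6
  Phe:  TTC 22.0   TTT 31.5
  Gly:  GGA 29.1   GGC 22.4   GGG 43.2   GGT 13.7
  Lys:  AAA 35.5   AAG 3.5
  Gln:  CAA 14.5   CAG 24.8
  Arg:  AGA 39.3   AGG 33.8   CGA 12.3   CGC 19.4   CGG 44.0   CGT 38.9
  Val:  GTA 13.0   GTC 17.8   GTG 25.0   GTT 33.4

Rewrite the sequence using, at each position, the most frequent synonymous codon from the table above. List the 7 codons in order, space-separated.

Codon 1 (Phe): best is TTT at 31.5.
Codon 2 (Gln): best is CAG at 24.8.
Codon 3 (Val): best is GTT at 33.4.
Codon 4 (Lys): best is AAA at 35.5.
Codon 5 (Arg): best is CGG at 44.0.
Codon 6 (Ala): best is GCT at 32.6.
Codon 7 (Gly): best is GGG at 43.2.

TTT CAG GTT AAA CGG GCT GGG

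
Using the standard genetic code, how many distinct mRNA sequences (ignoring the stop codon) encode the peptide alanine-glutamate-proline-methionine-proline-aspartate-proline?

Ala: 4 codons.
Glu: 2 codons.
Pro: 4 codons.
Met: 1 codon.
Pro: 4 codons.
Asp: 2 codons.
Pro: 4 codons.
4 × 2 × 4 × 1 × 4 × 2 × 4 = 1024.

1024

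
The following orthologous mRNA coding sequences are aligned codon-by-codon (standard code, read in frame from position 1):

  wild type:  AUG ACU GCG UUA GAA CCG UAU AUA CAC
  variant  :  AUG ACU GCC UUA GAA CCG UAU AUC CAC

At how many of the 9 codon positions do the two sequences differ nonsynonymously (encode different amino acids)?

Codon 1: AUG Met / AUG Met — identical.
Codon 2: ACU Thr / ACU Thr — identical.
Codon 3: GCG Ala / GCC Ala — synonymous.
Codon 4: UUA Leu / UUA Leu — identical.
Codon 5: GAA Glu / GAA Glu — identical.
Codon 6: CCG Pro / CCG Pro — identical.
Codon 7: UAU Tyr / UAU Tyr — identical.
Codon 8: AUA Ile / AUC Ile — synonymous.
Codon 9: CAC His / CAC His — identical.
Nonsynonymous differences: 0.

0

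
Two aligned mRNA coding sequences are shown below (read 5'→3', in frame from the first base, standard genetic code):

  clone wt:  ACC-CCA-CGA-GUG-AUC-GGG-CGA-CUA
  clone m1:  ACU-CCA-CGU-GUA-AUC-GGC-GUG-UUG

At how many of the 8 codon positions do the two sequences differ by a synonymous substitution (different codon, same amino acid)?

5

Codon 1: ACC Thr / ACU Thr — synonymous.
Codon 2: CCA Pro / CCA Pro — identical.
Codon 3: CGA Arg / CGU Arg — synonymous.
Codon 4: GUG Val / GUA Val — synonymous.
Codon 5: AUC Ile / AUC Ile — identical.
Codon 6: GGG Gly / GGC Gly — synonymous.
Codon 7: CGA Arg / GUG Val — nonsynonymous.
Codon 8: CUA Leu / UUG Leu — synonymous.
Synonymous differences: 5.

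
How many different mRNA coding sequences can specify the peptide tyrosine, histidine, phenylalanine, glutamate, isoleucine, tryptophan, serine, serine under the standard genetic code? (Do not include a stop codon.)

Tyr: 2 codons.
His: 2 codons.
Phe: 2 codons.
Glu: 2 codons.
Ile: 3 codons.
Trp: 1 codon.
Ser: 6 codons.
Ser: 6 codons.
2 × 2 × 2 × 2 × 3 × 1 × 6 × 6 = 1728.

1728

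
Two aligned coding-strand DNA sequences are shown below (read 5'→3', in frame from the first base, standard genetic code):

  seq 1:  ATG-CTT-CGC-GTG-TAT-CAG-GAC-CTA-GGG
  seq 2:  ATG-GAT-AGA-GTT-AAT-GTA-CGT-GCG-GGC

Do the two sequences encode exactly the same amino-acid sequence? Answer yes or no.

Codon 1: ATG Met / ATG Met — identical.
Codon 2: CTT Leu / GAT Asp — nonsynonymous.
Codon 3: CGC Arg / AGA Arg — synonymous.
Codon 4: GTG Val / GTT Val — synonymous.
Codon 5: TAT Tyr / AAT Asn — nonsynonymous.
Codon 6: CAG Gln / GTA Val — nonsynonymous.
Codon 7: GAC Asp / CGT Arg — nonsynonymous.
Codon 8: CTA Leu / GCG Ala — nonsynonymous.
Codon 9: GGG Gly / GGC Gly — synonymous.
Nonsynonymous differences: 5 → different protein.

no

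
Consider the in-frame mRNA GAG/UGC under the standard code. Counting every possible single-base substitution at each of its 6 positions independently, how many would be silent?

2

Codon 1 (GAG, Glu): 1 synonymous substitution.
Codon 2 (UGC, Cys): 1 synonymous substitution.
Total: 1 + 1 = 2.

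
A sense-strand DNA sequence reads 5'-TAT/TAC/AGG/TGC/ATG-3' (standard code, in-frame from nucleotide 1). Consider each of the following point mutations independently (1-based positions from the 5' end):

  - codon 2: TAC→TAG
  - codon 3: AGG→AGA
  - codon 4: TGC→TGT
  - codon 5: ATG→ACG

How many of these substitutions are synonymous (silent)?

2

Codon 2: TAC (Tyr) → TAG (Stop) — nonsense.
Codon 3: AGG (Arg) → AGA (Arg) — synonymous.
Codon 4: TGC (Cys) → TGT (Cys) — synonymous.
Codon 5: ATG (Met) → ACG (Thr) — missense.
Synonymous: 2 of 4.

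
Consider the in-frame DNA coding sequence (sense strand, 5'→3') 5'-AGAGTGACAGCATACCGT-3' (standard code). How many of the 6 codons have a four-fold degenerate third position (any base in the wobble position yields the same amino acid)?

4

Codon 1 AGA (Arg): third position 2-fold.
Codon 2 GTG (Val): third position 4-fold.
Codon 3 ACA (Thr): third position 4-fold.
Codon 4 GCA (Ala): third position 4-fold.
Codon 5 TAC (Tyr): third position 2-fold.
Codon 6 CGT (Arg): third position 4-fold.
Four-fold degenerate third positions: 4.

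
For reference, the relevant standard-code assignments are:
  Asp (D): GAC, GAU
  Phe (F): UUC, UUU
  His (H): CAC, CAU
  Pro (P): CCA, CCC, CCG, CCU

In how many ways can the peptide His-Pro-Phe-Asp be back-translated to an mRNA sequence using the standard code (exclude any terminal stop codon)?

His: 2 codons.
Pro: 4 codons.
Phe: 2 codons.
Asp: 2 codons.
2 × 4 × 2 × 2 = 32.

32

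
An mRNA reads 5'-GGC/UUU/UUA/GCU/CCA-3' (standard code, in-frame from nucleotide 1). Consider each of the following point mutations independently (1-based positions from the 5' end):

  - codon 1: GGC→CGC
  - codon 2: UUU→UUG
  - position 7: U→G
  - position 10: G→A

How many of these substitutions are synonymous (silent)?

0

Codon 1: GGC (Gly) → CGC (Arg) — missense.
Codon 2: UUU (Phe) → UUG (Leu) — missense.
Codon 3: UUA (Leu) → GUA (Val) — missense.
Codon 4: GCU (Ala) → ACU (Thr) — missense.
Synonymous: 0 of 4.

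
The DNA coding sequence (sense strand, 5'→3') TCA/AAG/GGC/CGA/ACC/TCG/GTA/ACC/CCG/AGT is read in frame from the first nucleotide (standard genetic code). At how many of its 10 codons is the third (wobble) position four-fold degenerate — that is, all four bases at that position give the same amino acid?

8

Codon 1 TCA (Ser): third position 4-fold.
Codon 2 AAG (Lys): third position 2-fold.
Codon 3 GGC (Gly): third position 4-fold.
Codon 4 CGA (Arg): third position 4-fold.
Codon 5 ACC (Thr): third position 4-fold.
Codon 6 TCG (Ser): third position 4-fold.
Codon 7 GTA (Val): third position 4-fold.
Codon 8 ACC (Thr): third position 4-fold.
Codon 9 CCG (Pro): third position 4-fold.
Codon 10 AGT (Ser): third position 2-fold.
Four-fold degenerate third positions: 8.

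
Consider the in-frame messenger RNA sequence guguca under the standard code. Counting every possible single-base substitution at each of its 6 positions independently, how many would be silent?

Codon 1 (GUG, Val): 3 synonymous substitutions.
Codon 2 (UCA, Ser): 3 synonymous substitutions.
Total: 3 + 3 = 6.

6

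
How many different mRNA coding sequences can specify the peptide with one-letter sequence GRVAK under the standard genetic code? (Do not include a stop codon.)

Gly: 4 codons.
Arg: 6 codons.
Val: 4 codons.
Ala: 4 codons.
Lys: 2 codons.
4 × 6 × 4 × 4 × 2 = 768.

768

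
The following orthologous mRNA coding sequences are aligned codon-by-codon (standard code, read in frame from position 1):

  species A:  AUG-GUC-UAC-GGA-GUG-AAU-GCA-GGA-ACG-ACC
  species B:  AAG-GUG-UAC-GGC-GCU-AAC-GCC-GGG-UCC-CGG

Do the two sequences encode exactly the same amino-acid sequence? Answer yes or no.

no

Codon 1: AUG Met / AAG Lys — nonsynonymous.
Codon 2: GUC Val / GUG Val — synonymous.
Codon 3: UAC Tyr / UAC Tyr — identical.
Codon 4: GGA Gly / GGC Gly — synonymous.
Codon 5: GUG Val / GCU Ala — nonsynonymous.
Codon 6: AAU Asn / AAC Asn — synonymous.
Codon 7: GCA Ala / GCC Ala — synonymous.
Codon 8: GGA Gly / GGG Gly — synonymous.
Codon 9: ACG Thr / UCC Ser — nonsynonymous.
Codon 10: ACC Thr / CGG Arg — nonsynonymous.
Nonsynonymous differences: 4 → different protein.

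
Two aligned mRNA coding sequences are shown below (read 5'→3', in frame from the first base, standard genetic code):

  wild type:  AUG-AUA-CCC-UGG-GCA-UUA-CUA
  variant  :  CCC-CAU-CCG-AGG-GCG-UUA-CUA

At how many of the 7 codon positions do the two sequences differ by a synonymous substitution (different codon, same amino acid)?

Codon 1: AUG Met / CCC Pro — nonsynonymous.
Codon 2: AUA Ile / CAU His — nonsynonymous.
Codon 3: CCC Pro / CCG Pro — synonymous.
Codon 4: UGG Trp / AGG Arg — nonsynonymous.
Codon 5: GCA Ala / GCG Ala — synonymous.
Codon 6: UUA Leu / UUA Leu — identical.
Codon 7: CUA Leu / CUA Leu — identical.
Synonymous differences: 2.

2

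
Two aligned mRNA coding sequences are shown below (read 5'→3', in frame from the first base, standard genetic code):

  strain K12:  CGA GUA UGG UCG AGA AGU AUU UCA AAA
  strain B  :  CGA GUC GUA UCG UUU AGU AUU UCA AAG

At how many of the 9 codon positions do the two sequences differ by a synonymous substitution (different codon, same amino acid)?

Codon 1: CGA Arg / CGA Arg — identical.
Codon 2: GUA Val / GUC Val — synonymous.
Codon 3: UGG Trp / GUA Val — nonsynonymous.
Codon 4: UCG Ser / UCG Ser — identical.
Codon 5: AGA Arg / UUU Phe — nonsynonymous.
Codon 6: AGU Ser / AGU Ser — identical.
Codon 7: AUU Ile / AUU Ile — identical.
Codon 8: UCA Ser / UCA Ser — identical.
Codon 9: AAA Lys / AAG Lys — synonymous.
Synonymous differences: 2.

2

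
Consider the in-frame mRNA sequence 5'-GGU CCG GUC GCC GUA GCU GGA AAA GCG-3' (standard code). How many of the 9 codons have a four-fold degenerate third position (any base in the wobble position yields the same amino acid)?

8

Codon 1 GGU (Gly): third position 4-fold.
Codon 2 CCG (Pro): third position 4-fold.
Codon 3 GUC (Val): third position 4-fold.
Codon 4 GCC (Ala): third position 4-fold.
Codon 5 GUA (Val): third position 4-fold.
Codon 6 GCU (Ala): third position 4-fold.
Codon 7 GGA (Gly): third position 4-fold.
Codon 8 AAA (Lys): third position 2-fold.
Codon 9 GCG (Ala): third position 4-fold.
Four-fold degenerate third positions: 8.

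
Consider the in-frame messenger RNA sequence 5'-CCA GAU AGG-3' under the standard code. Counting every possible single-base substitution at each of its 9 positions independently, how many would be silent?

Codon 1 (CCA, Pro): 3 synonymous substitutions.
Codon 2 (GAU, Asp): 1 synonymous substitution.
Codon 3 (AGG, Arg): 2 synonymous substitutions.
Total: 3 + 1 + 2 = 6.

6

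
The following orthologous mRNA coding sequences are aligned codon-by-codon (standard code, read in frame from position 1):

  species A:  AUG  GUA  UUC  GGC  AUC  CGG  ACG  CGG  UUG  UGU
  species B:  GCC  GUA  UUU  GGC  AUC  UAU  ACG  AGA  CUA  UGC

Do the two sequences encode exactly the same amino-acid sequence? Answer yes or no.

Codon 1: AUG Met / GCC Ala — nonsynonymous.
Codon 2: GUA Val / GUA Val — identical.
Codon 3: UUC Phe / UUU Phe — synonymous.
Codon 4: GGC Gly / GGC Gly — identical.
Codon 5: AUC Ile / AUC Ile — identical.
Codon 6: CGG Arg / UAU Tyr — nonsynonymous.
Codon 7: ACG Thr / ACG Thr — identical.
Codon 8: CGG Arg / AGA Arg — synonymous.
Codon 9: UUG Leu / CUA Leu — synonymous.
Codon 10: UGU Cys / UGC Cys — synonymous.
Nonsynonymous differences: 2 → different protein.

no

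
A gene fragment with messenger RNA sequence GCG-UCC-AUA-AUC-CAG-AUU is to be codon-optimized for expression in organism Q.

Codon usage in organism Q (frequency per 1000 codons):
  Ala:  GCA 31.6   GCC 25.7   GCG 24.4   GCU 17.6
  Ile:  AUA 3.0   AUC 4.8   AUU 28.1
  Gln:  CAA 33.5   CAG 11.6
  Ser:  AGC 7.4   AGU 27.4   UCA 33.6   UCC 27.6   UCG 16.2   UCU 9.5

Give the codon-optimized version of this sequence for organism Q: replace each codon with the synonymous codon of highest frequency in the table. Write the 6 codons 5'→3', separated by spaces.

Codon 1 (Ala): best is GCA at 31.6.
Codon 2 (Ser): best is UCA at 33.6.
Codon 3 (Ile): best is AUU at 28.1.
Codon 4 (Ile): best is AUU at 28.1.
Codon 5 (Gln): best is CAA at 33.5.
Codon 6 (Ile): best is AUU at 28.1.

GCA UCA AUU AUU CAA AUU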